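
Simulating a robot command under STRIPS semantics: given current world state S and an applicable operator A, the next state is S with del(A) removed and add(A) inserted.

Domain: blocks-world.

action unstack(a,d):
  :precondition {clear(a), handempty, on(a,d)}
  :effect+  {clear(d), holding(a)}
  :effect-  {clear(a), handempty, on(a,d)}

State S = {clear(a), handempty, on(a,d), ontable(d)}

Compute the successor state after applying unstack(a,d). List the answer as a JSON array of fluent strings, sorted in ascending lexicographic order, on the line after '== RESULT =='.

Compute (S \ del) ∪ add:
  pre ⊆ S: {clear(a), handempty, on(a,d)} ⊆ S  — applicable
  S \ del = {ontable(d)}
  ∪ add   = {clear(d), holding(a), ontable(d)}

== RESULT ==
["clear(d)", "holding(a)", "ontable(d)"]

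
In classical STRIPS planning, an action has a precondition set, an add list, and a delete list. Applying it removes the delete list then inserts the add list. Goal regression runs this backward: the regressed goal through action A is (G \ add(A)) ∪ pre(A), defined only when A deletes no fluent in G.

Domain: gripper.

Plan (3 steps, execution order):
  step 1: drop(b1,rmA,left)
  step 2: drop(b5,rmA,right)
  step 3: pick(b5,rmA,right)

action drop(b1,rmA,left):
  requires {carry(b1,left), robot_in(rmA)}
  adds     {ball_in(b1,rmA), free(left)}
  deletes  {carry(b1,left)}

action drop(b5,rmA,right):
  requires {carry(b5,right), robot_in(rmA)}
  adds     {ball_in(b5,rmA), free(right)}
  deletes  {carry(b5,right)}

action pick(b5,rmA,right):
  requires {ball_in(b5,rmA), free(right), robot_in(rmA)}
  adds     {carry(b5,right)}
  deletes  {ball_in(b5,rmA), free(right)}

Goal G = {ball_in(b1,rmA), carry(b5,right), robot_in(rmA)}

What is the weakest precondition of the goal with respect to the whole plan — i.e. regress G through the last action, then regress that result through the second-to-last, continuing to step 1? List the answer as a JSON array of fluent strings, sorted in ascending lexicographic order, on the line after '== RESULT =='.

Work backward from the goal:
  through step 3 (pick(b5,rmA,right)): drop {carry(b5,right)}, keep {ball_in(b1,rmA), robot_in(rmA)}, require {ball_in(b5,rmA), free(right), robot_in(rmA)}
    → {ball_in(b1,rmA), ball_in(b5,rmA), free(right), robot_in(rmA)}
  through step 2 (drop(b5,rmA,right)): drop {ball_in(b5,rmA), free(right)}, keep {ball_in(b1,rmA), robot_in(rmA)}, require {carry(b5,right), robot_in(rmA)}
    → {ball_in(b1,rmA), carry(b5,right), robot_in(rmA)}
  through step 1 (drop(b1,rmA,left)): drop {ball_in(b1,rmA)}, keep {carry(b5,right), robot_in(rmA)}, require {carry(b1,left), robot_in(rmA)}
    → {carry(b1,left), carry(b5,right), robot_in(rmA)}

== RESULT ==
["carry(b1,left)", "carry(b5,right)", "robot_in(rmA)"]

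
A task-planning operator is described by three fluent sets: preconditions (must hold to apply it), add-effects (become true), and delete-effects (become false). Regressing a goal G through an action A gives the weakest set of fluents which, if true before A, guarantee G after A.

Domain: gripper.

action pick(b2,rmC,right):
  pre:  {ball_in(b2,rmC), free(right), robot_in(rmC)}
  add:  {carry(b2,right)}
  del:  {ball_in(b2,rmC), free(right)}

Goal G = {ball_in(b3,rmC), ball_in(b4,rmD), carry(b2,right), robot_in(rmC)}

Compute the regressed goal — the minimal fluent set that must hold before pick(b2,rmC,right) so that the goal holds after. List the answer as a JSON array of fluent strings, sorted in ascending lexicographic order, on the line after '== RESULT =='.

Regress:
  G ∩ del = {}  (empty — regression defined)
  G \ add = {ball_in(b3,rmC), ball_in(b4,rmD), carry(b2,right), robot_in(rmC)} \ {carry(b2,right)} = {ball_in(b3,rmC), ball_in(b4,rmD), robot_in(rmC)}
  ∪ pre   = {ball_in(b3,rmC), ball_in(b4,rmD), robot_in(rmC)} ∪ {ball_in(b2,rmC), free(right), robot_in(rmC)}
          = {ball_in(b2,rmC), ball_in(b3,rmC), ball_in(b4,rmD), free(right), robot_in(rmC)}

== RESULT ==
["ball_in(b2,rmC)", "ball_in(b3,rmC)", "ball_in(b4,rmD)", "free(right)", "robot_in(rmC)"]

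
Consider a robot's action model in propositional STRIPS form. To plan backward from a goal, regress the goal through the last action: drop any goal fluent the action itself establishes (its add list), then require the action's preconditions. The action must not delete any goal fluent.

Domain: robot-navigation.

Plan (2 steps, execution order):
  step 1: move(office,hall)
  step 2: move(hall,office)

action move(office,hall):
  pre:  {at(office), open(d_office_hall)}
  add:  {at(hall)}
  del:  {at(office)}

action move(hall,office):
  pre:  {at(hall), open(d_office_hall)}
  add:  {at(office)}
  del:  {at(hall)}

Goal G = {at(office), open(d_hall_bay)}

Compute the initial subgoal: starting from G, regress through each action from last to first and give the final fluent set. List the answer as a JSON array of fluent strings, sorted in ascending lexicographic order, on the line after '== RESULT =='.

Work backward from the goal:
  through step 2 (move(hall,office)): drop {at(office)}, keep {open(d_hall_bay)}, require {at(hall), open(d_office_hall)}
    → {at(hall), open(d_hall_bay), open(d_office_hall)}
  through step 1 (move(office,hall)): drop {at(hall)}, keep {open(d_hall_bay), open(d_office_hall)}, require {at(office), open(d_office_hall)}
    → {at(office), open(d_hall_bay), open(d_office_hall)}

== RESULT ==
["at(office)", "open(d_hall_bay)", "open(d_office_hall)"]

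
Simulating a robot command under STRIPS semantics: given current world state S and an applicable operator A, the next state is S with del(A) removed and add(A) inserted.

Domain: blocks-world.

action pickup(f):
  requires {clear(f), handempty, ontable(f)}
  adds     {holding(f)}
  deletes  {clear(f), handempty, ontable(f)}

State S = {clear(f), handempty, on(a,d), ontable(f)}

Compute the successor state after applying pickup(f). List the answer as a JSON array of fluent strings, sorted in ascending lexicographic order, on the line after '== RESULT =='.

Progress:
  pre ⊆ S: {clear(f), handempty, ontable(f)} ⊆ S  — applicable
  S \ del = {on(a,d)}
  ∪ add   = {holding(f), on(a,d)}

== RESULT ==
["holding(f)", "on(a,d)"]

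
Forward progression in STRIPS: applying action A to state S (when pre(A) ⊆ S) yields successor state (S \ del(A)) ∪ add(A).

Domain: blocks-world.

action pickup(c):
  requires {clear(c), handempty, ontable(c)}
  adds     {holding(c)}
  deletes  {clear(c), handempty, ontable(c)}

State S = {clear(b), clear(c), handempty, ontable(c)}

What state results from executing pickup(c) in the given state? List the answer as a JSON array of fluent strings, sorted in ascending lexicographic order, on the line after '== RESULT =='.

Compute (S \ del) ∪ add:
  pre ⊆ S: {clear(c), handempty, ontable(c)} ⊆ S  — applicable
  S \ del = {clear(b)}
  ∪ add   = {clear(b), holding(c)}

== RESULT ==
["clear(b)", "holding(c)"]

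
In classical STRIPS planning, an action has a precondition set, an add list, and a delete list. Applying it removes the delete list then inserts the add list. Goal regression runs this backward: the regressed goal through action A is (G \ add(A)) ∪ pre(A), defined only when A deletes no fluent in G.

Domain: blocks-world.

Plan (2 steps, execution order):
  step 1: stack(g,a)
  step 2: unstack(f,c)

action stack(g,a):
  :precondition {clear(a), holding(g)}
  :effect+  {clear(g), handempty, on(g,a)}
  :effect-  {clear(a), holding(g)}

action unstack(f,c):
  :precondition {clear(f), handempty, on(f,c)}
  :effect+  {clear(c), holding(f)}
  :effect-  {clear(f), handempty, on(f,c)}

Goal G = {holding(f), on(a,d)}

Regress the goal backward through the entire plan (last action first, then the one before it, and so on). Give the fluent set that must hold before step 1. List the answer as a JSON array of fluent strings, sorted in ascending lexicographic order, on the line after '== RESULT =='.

Work backward from the goal:
  through step 2 (unstack(f,c)): drop {holding(f)}, keep {on(a,d)}, require {clear(f), handempty, on(f,c)}
    → {clear(f), handempty, on(a,d), on(f,c)}
  through step 1 (stack(g,a)): drop {handempty}, keep {clear(f), on(a,d), on(f,c)}, require {clear(a), holding(g)}
    → {clear(a), clear(f), holding(g), on(a,d), on(f,c)}

== RESULT ==
["clear(a)", "clear(f)", "holding(g)", "on(a,d)", "on(f,c)"]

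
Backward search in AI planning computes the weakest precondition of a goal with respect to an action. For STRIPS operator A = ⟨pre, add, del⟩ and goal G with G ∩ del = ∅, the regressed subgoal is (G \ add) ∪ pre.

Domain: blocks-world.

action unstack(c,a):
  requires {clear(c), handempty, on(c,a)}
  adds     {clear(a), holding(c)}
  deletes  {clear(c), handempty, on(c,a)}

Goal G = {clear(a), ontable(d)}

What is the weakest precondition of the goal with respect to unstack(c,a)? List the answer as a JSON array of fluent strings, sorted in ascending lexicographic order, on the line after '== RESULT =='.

Regress:
  G ∩ del = {}  (empty — regression defined)
  G \ add = {clear(a), ontable(d)} \ {clear(a), holding(c)} = {ontable(d)}
  ∪ pre   = {ontable(d)} ∪ {clear(c), handempty, on(c,a)}
          = {clear(c), handempty, on(c,a), ontable(d)}

== RESULT ==
["clear(c)", "handempty", "on(c,a)", "ontable(d)"]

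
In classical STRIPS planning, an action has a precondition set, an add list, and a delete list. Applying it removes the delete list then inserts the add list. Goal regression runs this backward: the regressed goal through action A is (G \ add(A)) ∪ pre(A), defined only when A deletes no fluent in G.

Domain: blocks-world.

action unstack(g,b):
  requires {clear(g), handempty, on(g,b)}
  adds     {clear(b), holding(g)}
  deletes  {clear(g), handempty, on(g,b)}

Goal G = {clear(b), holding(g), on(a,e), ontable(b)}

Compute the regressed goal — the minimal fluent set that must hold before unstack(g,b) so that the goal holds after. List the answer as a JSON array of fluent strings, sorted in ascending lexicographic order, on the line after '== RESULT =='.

Compute (G \ add) ∪ pre:
  G ∩ del = {}  (empty — regression defined)
  G \ add = {clear(b), holding(g), on(a,e), ontable(b)} \ {clear(b), holding(g)} = {on(a,e), ontable(b)}
  ∪ pre   = {on(a,e), ontable(b)} ∪ {clear(g), handempty, on(g,b)}
          = {clear(g), handempty, on(a,e), on(g,b), ontable(b)}

== RESULT ==
["clear(g)", "handempty", "on(a,e)", "on(g,b)", "ontable(b)"]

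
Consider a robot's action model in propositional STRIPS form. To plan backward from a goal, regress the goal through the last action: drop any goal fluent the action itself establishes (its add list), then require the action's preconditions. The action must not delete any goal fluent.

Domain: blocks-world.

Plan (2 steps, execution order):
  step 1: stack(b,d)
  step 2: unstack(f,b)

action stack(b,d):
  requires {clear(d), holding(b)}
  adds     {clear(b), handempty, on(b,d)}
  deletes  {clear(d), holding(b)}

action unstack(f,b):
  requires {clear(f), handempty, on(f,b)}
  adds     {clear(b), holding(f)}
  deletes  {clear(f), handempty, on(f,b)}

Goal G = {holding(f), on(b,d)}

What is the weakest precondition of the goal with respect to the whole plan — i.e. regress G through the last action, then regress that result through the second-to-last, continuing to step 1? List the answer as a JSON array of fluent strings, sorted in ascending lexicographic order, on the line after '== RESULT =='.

Regress step by step:
  through step 2 (unstack(f,b)): drop {holding(f)}, keep {on(b,d)}, require {clear(f), handempty, on(f,b)}
    → {clear(f), handempty, on(b,d), on(f,b)}
  through step 1 (stack(b,d)): drop {handempty, on(b,d)}, keep {clear(f), on(f,b)}, require {clear(d), holding(b)}
    → {clear(d), clear(f), holding(b), on(f,b)}

== RESULT ==
["clear(d)", "clear(f)", "holding(b)", "on(f,b)"]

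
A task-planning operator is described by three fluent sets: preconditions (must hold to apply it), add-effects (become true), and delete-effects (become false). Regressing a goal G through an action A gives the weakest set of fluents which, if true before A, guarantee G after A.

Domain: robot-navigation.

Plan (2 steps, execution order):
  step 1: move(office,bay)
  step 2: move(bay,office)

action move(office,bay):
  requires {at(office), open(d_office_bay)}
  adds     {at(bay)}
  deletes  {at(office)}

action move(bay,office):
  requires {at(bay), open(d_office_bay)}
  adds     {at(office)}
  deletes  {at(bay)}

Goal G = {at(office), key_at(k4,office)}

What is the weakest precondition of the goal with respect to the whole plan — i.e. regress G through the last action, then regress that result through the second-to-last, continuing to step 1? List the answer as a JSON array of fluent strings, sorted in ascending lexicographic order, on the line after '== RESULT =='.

Work backward from the goal:
  through step 2 (move(bay,office)): drop {at(office)}, keep {key_at(k4,office)}, require {at(bay), open(d_office_bay)}
    → {at(bay), key_at(k4,office), open(d_office_bay)}
  through step 1 (move(office,bay)): drop {at(bay)}, keep {key_at(k4,office), open(d_office_bay)}, require {at(office), open(d_office_bay)}
    → {at(office), key_at(k4,office), open(d_office_bay)}

== RESULT ==
["at(office)", "key_at(k4,office)", "open(d_office_bay)"]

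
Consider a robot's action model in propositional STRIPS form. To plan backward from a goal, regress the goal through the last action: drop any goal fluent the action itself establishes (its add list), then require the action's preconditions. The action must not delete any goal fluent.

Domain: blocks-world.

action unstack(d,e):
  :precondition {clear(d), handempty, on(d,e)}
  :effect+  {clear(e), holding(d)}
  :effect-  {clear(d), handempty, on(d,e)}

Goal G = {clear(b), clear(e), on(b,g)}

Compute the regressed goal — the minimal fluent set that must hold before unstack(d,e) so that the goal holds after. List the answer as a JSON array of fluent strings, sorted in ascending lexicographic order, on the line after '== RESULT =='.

Compute (G \ add) ∪ pre:
  G ∩ del = {}  (empty — regression defined)
  G \ add = {clear(b), clear(e), on(b,g)} \ {clear(e), holding(d)} = {clear(b), on(b,g)}
  ∪ pre   = {clear(b), on(b,g)} ∪ {clear(d), handempty, on(d,e)}
          = {clear(b), clear(d), handempty, on(b,g), on(d,e)}

== RESULT ==
["clear(b)", "clear(d)", "handempty", "on(b,g)", "on(d,e)"]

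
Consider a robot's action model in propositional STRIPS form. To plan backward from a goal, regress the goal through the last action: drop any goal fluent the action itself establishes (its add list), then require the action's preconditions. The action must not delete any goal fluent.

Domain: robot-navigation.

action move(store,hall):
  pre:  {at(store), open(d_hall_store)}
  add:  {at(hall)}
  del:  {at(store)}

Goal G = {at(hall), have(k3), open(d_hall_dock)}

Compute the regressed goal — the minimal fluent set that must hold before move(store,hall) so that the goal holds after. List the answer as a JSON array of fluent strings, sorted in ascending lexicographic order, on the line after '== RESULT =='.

Compute (G \ add) ∪ pre:
  G ∩ del = {}  (empty — regression defined)
  G \ add = {at(hall), have(k3), open(d_hall_dock)} \ {at(hall)} = {have(k3), open(d_hall_dock)}
  ∪ pre   = {have(k3), open(d_hall_dock)} ∪ {at(store), open(d_hall_store)}
          = {at(store), have(k3), open(d_hall_dock), open(d_hall_store)}

== RESULT ==
["at(store)", "have(k3)", "open(d_hall_dock)", "open(d_hall_store)"]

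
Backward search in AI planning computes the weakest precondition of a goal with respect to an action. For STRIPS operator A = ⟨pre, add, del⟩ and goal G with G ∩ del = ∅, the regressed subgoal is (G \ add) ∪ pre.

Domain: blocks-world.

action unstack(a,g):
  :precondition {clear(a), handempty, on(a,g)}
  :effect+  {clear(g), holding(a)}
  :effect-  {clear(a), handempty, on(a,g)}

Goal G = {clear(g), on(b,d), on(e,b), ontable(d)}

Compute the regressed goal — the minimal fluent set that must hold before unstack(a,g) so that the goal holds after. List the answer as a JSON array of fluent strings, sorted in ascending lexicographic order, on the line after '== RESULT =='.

Compute (G \ add) ∪ pre:
  G ∩ del = {}  (empty — regression defined)
  G \ add = {clear(g), on(b,d), on(e,b), ontable(d)} \ {clear(g), holding(a)} = {on(b,d), on(e,b), ontable(d)}
  ∪ pre   = {on(b,d), on(e,b), ontable(d)} ∪ {clear(a), handempty, on(a,g)}
          = {clear(a), handempty, on(a,g), on(b,d), on(e,b), ontable(d)}

== RESULT ==
["clear(a)", "handempty", "on(a,g)", "on(b,d)", "on(e,b)", "ontable(d)"]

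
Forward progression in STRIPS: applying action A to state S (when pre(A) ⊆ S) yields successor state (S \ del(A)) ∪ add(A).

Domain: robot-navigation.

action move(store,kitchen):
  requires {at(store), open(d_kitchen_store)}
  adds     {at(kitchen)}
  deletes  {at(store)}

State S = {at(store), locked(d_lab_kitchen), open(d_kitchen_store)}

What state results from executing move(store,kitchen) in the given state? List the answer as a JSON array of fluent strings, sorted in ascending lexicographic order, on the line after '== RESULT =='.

Progress:
  pre ⊆ S: {at(store), open(d_kitchen_store)} ⊆ S  — applicable
  S \ del = {locked(d_lab_kitchen), open(d_kitchen_store)}
  ∪ add   = {at(kitchen), locked(d_lab_kitchen), open(d_kitchen_store)}

== RESULT ==
["at(kitchen)", "locked(d_lab_kitchen)", "open(d_kitchen_store)"]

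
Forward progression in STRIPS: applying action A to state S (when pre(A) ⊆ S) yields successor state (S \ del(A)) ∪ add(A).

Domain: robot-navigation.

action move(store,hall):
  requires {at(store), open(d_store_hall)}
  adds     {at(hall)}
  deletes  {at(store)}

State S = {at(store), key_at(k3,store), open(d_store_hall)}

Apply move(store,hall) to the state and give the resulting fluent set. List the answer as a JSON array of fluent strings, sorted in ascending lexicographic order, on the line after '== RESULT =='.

Compute (S \ del) ∪ add:
  pre ⊆ S: {at(store), open(d_store_hall)} ⊆ S  — applicable
  S \ del = {key_at(k3,store), open(d_store_hall)}
  ∪ add   = {at(hall), key_at(k3,store), open(d_store_hall)}

== RESULT ==
["at(hall)", "key_at(k3,store)", "open(d_store_hall)"]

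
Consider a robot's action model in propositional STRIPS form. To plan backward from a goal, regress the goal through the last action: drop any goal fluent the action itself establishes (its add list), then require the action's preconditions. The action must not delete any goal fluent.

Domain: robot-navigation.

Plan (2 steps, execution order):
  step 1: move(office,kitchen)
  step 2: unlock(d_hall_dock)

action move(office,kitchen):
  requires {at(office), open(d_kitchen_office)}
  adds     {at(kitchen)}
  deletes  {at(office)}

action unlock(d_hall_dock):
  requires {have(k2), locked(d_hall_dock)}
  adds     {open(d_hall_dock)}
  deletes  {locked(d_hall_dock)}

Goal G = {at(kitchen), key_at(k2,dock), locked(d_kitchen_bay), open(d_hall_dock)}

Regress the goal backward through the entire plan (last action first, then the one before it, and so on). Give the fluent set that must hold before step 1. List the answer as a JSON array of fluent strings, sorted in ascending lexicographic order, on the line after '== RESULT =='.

Regress step by step:
  through step 2 (unlock(d_hall_dock)): drop {open(d_hall_dock)}, keep {at(kitchen), key_at(k2,dock), locked(d_kitchen_bay)}, require {have(k2), locked(d_hall_dock)}
    → {at(kitchen), have(k2), key_at(k2,dock), locked(d_hall_dock), locked(d_kitchen_bay)}
  through step 1 (move(office,kitchen)): drop {at(kitchen)}, keep {have(k2), key_at(k2,dock), locked(d_hall_dock), locked(d_kitchen_bay)}, require {at(office), open(d_kitchen_office)}
    → {at(office), have(k2), key_at(k2,dock), locked(d_hall_dock), locked(d_kitchen_bay), open(d_kitchen_office)}

== RESULT ==
["at(office)", "have(k2)", "key_at(k2,dock)", "locked(d_hall_dock)", "locked(d_kitchen_bay)", "open(d_kitchen_office)"]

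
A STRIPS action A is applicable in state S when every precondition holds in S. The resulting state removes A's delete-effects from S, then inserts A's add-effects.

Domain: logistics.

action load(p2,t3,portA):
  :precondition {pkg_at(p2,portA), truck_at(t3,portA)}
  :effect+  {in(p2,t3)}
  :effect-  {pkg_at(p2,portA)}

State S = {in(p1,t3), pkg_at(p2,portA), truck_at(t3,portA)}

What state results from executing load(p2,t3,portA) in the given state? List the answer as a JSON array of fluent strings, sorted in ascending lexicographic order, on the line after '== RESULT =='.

Compute (S \ del) ∪ add:
  pre ⊆ S: {pkg_at(p2,portA), truck_at(t3,portA)} ⊆ S  — applicable
  S \ del = {in(p1,t3), truck_at(t3,portA)}
  ∪ add   = {in(p1,t3), in(p2,t3), truck_at(t3,portA)}

== RESULT ==
["in(p1,t3)", "in(p2,t3)", "truck_at(t3,portA)"]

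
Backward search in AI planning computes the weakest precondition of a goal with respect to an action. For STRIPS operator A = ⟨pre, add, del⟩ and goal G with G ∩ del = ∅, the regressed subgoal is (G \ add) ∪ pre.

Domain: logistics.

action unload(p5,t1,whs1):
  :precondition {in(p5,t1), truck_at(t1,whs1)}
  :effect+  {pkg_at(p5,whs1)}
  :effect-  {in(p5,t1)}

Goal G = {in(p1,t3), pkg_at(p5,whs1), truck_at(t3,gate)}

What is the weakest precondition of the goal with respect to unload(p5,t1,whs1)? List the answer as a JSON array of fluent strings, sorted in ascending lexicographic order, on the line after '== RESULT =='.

Compute (G \ add) ∪ pre:
  G ∩ del = {}  (empty — regression defined)
  G \ add = {in(p1,t3), pkg_at(p5,whs1), truck_at(t3,gate)} \ {pkg_at(p5,whs1)} = {in(p1,t3), truck_at(t3,gate)}
  ∪ pre   = {in(p1,t3), truck_at(t3,gate)} ∪ {in(p5,t1), truck_at(t1,whs1)}
          = {in(p1,t3), in(p5,t1), truck_at(t1,whs1), truck_at(t3,gate)}

== RESULT ==
["in(p1,t3)", "in(p5,t1)", "truck_at(t1,whs1)", "truck_at(t3,gate)"]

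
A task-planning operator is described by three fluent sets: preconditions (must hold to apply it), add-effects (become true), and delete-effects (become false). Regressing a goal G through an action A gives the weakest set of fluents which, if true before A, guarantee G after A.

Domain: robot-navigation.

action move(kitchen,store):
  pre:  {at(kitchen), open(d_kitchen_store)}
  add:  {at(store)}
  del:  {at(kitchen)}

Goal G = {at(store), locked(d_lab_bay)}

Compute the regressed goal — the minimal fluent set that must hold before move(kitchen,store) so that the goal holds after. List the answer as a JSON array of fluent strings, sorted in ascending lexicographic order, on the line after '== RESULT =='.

Regress:
  G ∩ del = {}  (empty — regression defined)
  G \ add = {at(store), locked(d_lab_bay)} \ {at(store)} = {locked(d_lab_bay)}
  ∪ pre   = {locked(d_lab_bay)} ∪ {at(kitchen), open(d_kitchen_store)}
          = {at(kitchen), locked(d_lab_bay), open(d_kitchen_store)}

== RESULT ==
["at(kitchen)", "locked(d_lab_bay)", "open(d_kitchen_store)"]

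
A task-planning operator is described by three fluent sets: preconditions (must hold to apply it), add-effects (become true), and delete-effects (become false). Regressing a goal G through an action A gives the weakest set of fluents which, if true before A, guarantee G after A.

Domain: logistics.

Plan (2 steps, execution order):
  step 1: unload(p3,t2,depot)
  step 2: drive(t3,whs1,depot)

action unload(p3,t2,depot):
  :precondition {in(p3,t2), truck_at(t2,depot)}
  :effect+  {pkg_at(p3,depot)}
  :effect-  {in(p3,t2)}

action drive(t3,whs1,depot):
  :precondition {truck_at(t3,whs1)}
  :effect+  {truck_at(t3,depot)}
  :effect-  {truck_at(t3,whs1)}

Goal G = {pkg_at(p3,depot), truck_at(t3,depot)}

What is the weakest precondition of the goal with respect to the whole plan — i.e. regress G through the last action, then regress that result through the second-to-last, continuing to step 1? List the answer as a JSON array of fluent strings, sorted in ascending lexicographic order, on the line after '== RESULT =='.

Regress step by step:
  through step 2 (drive(t3,whs1,depot)): drop {truck_at(t3,depot)}, keep {pkg_at(p3,depot)}, require {truck_at(t3,whs1)}
    → {pkg_at(p3,depot), truck_at(t3,whs1)}
  through step 1 (unload(p3,t2,depot)): drop {pkg_at(p3,depot)}, keep {truck_at(t3,whs1)}, require {in(p3,t2), truck_at(t2,depot)}
    → {in(p3,t2), truck_at(t2,depot), truck_at(t3,whs1)}

== RESULT ==
["in(p3,t2)", "truck_at(t2,depot)", "truck_at(t3,whs1)"]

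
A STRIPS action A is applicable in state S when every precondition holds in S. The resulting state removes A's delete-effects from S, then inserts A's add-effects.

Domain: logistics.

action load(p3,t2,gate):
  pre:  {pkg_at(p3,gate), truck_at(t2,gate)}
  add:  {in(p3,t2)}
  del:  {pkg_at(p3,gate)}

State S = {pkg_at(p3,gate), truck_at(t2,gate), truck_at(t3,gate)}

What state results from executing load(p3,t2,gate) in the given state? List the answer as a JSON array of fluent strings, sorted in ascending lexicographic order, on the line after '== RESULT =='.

Progress:
  pre ⊆ S: {pkg_at(p3,gate), truck_at(t2,gate)} ⊆ S  — applicable
  S \ del = {truck_at(t2,gate), truck_at(t3,gate)}
  ∪ add   = {in(p3,t2), truck_at(t2,gate), truck_at(t3,gate)}

== RESULT ==
["in(p3,t2)", "truck_at(t2,gate)", "truck_at(t3,gate)"]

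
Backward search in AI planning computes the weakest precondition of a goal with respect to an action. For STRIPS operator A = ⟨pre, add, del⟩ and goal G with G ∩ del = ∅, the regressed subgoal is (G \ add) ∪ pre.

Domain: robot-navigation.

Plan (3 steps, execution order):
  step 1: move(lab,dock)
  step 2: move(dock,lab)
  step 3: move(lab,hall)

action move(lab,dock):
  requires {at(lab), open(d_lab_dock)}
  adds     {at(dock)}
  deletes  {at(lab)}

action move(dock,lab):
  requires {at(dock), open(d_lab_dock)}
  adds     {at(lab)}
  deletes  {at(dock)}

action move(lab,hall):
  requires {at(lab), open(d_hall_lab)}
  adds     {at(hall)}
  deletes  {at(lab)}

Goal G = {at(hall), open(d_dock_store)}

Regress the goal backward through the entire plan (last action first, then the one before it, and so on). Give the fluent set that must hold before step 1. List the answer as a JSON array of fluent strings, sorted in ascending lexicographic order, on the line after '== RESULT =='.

Work backward from the goal:
  through step 3 (move(lab,hall)): drop {at(hall)}, keep {open(d_dock_store)}, require {at(lab), open(d_hall_lab)}
    → {at(lab), open(d_dock_store), open(d_hall_lab)}
  through step 2 (move(dock,lab)): drop {at(lab)}, keep {open(d_dock_store), open(d_hall_lab)}, require {at(dock), open(d_lab_dock)}
    → {at(dock), open(d_dock_store), open(d_hall_lab), open(d_lab_dock)}
  through step 1 (move(lab,dock)): drop {at(dock)}, keep {open(d_dock_store), open(d_hall_lab), open(d_lab_dock)}, require {at(lab), open(d_lab_dock)}
    → {at(lab), open(d_dock_store), open(d_hall_lab), open(d_lab_dock)}

== RESULT ==
["at(lab)", "open(d_dock_store)", "open(d_hall_lab)", "open(d_lab_dock)"]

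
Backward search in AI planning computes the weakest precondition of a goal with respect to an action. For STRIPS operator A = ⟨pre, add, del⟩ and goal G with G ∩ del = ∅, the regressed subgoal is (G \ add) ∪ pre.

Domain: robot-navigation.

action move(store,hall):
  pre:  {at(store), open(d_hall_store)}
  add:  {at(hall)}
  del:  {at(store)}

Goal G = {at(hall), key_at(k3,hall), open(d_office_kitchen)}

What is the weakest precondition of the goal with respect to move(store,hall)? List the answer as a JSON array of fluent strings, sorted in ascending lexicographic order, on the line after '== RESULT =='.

Compute (G \ add) ∪ pre:
  G ∩ del = {}  (empty — regression defined)
  G \ add = {at(hall), key_at(k3,hall), open(d_office_kitchen)} \ {at(hall)} = {key_at(k3,hall), open(d_office_kitchen)}
  ∪ pre   = {key_at(k3,hall), open(d_office_kitchen)} ∪ {at(store), open(d_hall_store)}
          = {at(store), key_at(k3,hall), open(d_hall_store), open(d_office_kitchen)}

== RESULT ==
["at(store)", "key_at(k3,hall)", "open(d_hall_store)", "open(d_office_kitchen)"]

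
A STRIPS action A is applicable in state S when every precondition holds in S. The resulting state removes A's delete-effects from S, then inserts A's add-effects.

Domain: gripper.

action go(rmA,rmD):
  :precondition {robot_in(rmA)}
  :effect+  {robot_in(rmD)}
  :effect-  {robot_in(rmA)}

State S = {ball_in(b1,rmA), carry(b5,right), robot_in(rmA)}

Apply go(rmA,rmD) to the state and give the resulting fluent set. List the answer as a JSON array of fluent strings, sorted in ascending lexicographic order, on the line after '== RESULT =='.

Compute (S \ del) ∪ add:
  pre ⊆ S: {robot_in(rmA)} ⊆ S  — applicable
  S \ del = {ball_in(b1,rmA), carry(b5,right)}
  ∪ add   = {ball_in(b1,rmA), carry(b5,right), robot_in(rmD)}

== RESULT ==
["ball_in(b1,rmA)", "carry(b5,right)", "robot_in(rmD)"]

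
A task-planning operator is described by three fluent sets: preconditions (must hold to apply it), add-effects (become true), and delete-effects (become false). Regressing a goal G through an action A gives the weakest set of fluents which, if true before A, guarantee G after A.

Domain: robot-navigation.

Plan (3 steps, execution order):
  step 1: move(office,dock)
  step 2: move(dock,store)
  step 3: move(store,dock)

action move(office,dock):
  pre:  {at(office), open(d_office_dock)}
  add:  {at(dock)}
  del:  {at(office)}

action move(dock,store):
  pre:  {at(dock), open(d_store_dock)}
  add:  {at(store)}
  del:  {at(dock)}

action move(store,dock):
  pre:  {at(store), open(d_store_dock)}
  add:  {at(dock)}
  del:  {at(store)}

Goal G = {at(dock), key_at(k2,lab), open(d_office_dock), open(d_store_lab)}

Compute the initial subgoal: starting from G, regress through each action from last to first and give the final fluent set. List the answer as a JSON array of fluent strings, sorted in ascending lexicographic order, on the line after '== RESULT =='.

Work backward from the goal:
  through step 3 (move(store,dock)): drop {at(dock)}, keep {key_at(k2,lab), open(d_office_dock), open(d_store_lab)}, require {at(store), open(d_store_dock)}
    → {at(store), key_at(k2,lab), open(d_office_dock), open(d_store_dock), open(d_store_lab)}
  through step 2 (move(dock,store)): drop {at(store)}, keep {key_at(k2,lab), open(d_office_dock), open(d_store_dock), open(d_store_lab)}, require {at(dock), open(d_store_dock)}
    → {at(dock), key_at(k2,lab), open(d_office_dock), open(d_store_dock), open(d_store_lab)}
  through step 1 (move(office,dock)): drop {at(dock)}, keep {key_at(k2,lab), open(d_office_dock), open(d_store_dock), open(d_store_lab)}, require {at(office), open(d_office_dock)}
    → {at(office), key_at(k2,lab), open(d_office_dock), open(d_store_dock), open(d_store_lab)}

== RESULT ==
["at(office)", "key_at(k2,lab)", "open(d_office_dock)", "open(d_store_dock)", "open(d_store_lab)"]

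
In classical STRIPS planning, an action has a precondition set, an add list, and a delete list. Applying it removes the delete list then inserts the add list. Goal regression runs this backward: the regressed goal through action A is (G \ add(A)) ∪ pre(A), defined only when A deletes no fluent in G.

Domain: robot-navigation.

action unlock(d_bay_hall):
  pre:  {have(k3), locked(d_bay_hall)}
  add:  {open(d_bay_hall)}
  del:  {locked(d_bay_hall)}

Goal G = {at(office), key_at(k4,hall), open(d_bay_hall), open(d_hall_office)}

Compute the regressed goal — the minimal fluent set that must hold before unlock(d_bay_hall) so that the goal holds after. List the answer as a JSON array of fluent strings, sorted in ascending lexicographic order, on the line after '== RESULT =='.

Compute (G \ add) ∪ pre:
  G ∩ del = {}  (empty — regression defined)
  G \ add = {at(office), key_at(k4,hall), open(d_bay_hall), open(d_hall_office)} \ {open(d_bay_hall)} = {at(office), key_at(k4,hall), open(d_hall_office)}
  ∪ pre   = {at(office), key_at(k4,hall), open(d_hall_office)} ∪ {have(k3), locked(d_bay_hall)}
          = {at(office), have(k3), key_at(k4,hall), locked(d_bay_hall), open(d_hall_office)}

== RESULT ==
["at(office)", "have(k3)", "key_at(k4,hall)", "locked(d_bay_hall)", "open(d_hall_office)"]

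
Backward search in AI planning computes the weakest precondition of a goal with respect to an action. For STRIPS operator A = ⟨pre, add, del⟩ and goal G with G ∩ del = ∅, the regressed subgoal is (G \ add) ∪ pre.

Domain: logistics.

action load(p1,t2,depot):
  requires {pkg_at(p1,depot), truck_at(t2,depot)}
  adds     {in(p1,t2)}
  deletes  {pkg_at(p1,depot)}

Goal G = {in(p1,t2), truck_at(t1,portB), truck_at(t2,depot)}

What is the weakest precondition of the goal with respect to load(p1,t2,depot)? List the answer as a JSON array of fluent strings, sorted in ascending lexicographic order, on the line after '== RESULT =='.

Regress:
  G ∩ del = {}  (empty — regression defined)
  G \ add = {in(p1,t2), truck_at(t1,portB), truck_at(t2,depot)} \ {in(p1,t2)} = {truck_at(t1,portB), truck_at(t2,depot)}
  ∪ pre   = {truck_at(t1,portB), truck_at(t2,depot)} ∪ {pkg_at(p1,depot), truck_at(t2,depot)}
          = {pkg_at(p1,depot), truck_at(t1,portB), truck_at(t2,depot)}

== RESULT ==
["pkg_at(p1,depot)", "truck_at(t1,portB)", "truck_at(t2,depot)"]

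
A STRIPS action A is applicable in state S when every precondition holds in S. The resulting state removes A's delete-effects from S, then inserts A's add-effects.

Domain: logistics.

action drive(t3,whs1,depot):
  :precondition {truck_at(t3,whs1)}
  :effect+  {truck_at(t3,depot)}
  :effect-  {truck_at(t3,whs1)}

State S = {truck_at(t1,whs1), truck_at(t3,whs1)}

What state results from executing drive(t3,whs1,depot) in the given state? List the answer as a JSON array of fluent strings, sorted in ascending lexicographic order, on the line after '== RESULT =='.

Progress:
  pre ⊆ S: {truck_at(t3,whs1)} ⊆ S  — applicable
  S \ del = {truck_at(t1,whs1)}
  ∪ add   = {truck_at(t1,whs1), truck_at(t3,depot)}

== RESULT ==
["truck_at(t1,whs1)", "truck_at(t3,depot)"]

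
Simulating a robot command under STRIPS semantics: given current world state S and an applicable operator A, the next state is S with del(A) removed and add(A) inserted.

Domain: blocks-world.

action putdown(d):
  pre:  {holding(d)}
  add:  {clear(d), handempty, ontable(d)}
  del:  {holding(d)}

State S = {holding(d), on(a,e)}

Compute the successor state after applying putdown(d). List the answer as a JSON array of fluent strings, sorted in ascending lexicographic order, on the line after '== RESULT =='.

Progress:
  pre ⊆ S: {holding(d)} ⊆ S  — applicable
  S \ del = {on(a,e)}
  ∪ add   = {clear(d), handempty, on(a,e), ontable(d)}

== RESULT ==
["clear(d)", "handempty", "on(a,e)", "ontable(d)"]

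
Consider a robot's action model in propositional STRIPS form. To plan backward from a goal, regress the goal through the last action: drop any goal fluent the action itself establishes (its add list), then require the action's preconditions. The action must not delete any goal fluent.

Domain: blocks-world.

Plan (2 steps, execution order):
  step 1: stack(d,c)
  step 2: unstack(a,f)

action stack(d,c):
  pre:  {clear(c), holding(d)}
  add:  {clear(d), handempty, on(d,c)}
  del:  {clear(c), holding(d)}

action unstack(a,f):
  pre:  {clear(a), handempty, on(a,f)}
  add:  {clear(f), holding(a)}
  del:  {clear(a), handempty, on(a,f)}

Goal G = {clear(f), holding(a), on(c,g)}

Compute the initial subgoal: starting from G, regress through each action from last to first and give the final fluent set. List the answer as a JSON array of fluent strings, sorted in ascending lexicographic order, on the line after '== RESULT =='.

Work backward from the goal:
  through step 2 (unstack(a,f)): drop {clear(f), holding(a)}, keep {on(c,g)}, require {clear(a), handempty, on(a,f)}
    → {clear(a), handempty, on(a,f), on(c,g)}
  through step 1 (stack(d,c)): drop {handempty}, keep {clear(a), on(a,f), on(c,g)}, require {clear(c), holding(d)}
    → {clear(a), clear(c), holding(d), on(a,f), on(c,g)}

== RESULT ==
["clear(a)", "clear(c)", "holding(d)", "on(a,f)", "on(c,g)"]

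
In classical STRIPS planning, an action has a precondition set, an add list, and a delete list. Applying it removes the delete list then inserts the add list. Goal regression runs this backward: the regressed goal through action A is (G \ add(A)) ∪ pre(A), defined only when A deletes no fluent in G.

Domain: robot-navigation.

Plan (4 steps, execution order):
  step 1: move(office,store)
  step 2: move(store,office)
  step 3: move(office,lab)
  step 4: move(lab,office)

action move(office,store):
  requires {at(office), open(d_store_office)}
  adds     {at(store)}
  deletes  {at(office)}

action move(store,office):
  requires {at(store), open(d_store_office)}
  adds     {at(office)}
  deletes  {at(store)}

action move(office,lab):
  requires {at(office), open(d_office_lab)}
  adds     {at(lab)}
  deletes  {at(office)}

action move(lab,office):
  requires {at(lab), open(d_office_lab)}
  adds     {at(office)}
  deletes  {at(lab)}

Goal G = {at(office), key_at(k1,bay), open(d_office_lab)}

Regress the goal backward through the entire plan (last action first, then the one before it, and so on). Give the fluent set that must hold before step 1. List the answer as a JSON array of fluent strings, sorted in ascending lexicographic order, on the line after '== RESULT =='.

Regress step by step:
  through step 4 (move(lab,office)): drop {at(office)}, keep {key_at(k1,bay), open(d_office_lab)}, require {at(lab), open(d_office_lab)}
    → {at(lab), key_at(k1,bay), open(d_office_lab)}
  through step 3 (move(office,lab)): drop {at(lab)}, keep {key_at(k1,bay), open(d_office_lab)}, require {at(office), open(d_office_lab)}
    → {at(office), key_at(k1,bay), open(d_office_lab)}
  through step 2 (move(store,office)): drop {at(office)}, keep {key_at(k1,bay), open(d_office_lab)}, require {at(store), open(d_store_office)}
    → {at(store), key_at(k1,bay), open(d_office_lab), open(d_store_office)}
  through step 1 (move(office,store)): drop {at(store)}, keep {key_at(k1,bay), open(d_office_lab), open(d_store_office)}, require {at(office), open(d_store_office)}
    → {at(office), key_at(k1,bay), open(d_office_lab), open(d_store_office)}

== RESULT ==
["at(office)", "key_at(k1,bay)", "open(d_office_lab)", "open(d_store_office)"]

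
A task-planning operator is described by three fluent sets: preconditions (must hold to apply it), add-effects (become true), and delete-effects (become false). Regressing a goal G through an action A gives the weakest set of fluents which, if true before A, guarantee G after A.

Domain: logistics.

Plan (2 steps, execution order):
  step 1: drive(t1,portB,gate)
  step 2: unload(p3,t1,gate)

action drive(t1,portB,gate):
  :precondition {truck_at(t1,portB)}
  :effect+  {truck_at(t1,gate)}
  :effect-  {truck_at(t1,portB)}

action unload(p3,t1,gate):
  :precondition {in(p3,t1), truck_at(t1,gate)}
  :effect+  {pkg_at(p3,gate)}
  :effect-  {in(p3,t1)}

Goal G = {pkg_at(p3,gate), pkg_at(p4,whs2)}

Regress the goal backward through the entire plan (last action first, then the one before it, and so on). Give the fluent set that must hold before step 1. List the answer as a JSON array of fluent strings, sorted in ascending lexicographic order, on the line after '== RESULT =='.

Regress step by step:
  through step 2 (unload(p3,t1,gate)): drop {pkg_at(p3,gate)}, keep {pkg_at(p4,whs2)}, require {in(p3,t1), truck_at(t1,gate)}
    → {in(p3,t1), pkg_at(p4,whs2), truck_at(t1,gate)}
  through step 1 (drive(t1,portB,gate)): drop {truck_at(t1,gate)}, keep {in(p3,t1), pkg_at(p4,whs2)}, require {truck_at(t1,portB)}
    → {in(p3,t1), pkg_at(p4,whs2), truck_at(t1,portB)}

== RESULT ==
["in(p3,t1)", "pkg_at(p4,whs2)", "truck_at(t1,portB)"]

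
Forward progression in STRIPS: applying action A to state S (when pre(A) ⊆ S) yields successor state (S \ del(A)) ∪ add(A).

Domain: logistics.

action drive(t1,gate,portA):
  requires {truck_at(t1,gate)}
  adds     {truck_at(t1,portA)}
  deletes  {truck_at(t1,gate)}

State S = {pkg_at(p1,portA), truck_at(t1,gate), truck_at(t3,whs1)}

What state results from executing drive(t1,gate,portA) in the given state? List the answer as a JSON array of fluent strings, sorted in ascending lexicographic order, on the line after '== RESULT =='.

Compute (S \ del) ∪ add:
  pre ⊆ S: {truck_at(t1,gate)} ⊆ S  — applicable
  S \ del = {pkg_at(p1,portA), truck_at(t3,whs1)}
  ∪ add   = {pkg_at(p1,portA), truck_at(t1,portA), truck_at(t3,whs1)}

== RESULT ==
["pkg_at(p1,portA)", "truck_at(t1,portA)", "truck_at(t3,whs1)"]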